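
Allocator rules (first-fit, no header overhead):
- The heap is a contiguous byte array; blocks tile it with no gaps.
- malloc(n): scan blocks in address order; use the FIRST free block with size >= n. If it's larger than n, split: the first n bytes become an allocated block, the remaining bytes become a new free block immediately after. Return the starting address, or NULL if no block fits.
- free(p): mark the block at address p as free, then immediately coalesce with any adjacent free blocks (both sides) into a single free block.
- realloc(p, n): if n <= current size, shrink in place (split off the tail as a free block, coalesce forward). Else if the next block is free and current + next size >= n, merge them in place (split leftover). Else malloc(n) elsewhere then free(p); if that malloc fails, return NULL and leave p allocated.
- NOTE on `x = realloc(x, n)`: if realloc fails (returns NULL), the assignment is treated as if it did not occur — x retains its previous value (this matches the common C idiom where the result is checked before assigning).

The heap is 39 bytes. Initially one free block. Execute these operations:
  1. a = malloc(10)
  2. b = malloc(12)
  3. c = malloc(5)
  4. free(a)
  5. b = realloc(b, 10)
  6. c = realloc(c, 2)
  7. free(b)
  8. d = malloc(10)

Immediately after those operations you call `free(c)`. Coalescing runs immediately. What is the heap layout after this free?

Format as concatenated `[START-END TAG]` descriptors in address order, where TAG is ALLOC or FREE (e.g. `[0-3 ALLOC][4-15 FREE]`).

Answer: [0-9 ALLOC][10-38 FREE]

Derivation:
Op 1: a = malloc(10) -> a = 0; heap: [0-9 ALLOC][10-38 FREE]
Op 2: b = malloc(12) -> b = 10; heap: [0-9 ALLOC][10-21 ALLOC][22-38 FREE]
Op 3: c = malloc(5) -> c = 22; heap: [0-9 ALLOC][10-21 ALLOC][22-26 ALLOC][27-38 FREE]
Op 4: free(a) -> (freed a); heap: [0-9 FREE][10-21 ALLOC][22-26 ALLOC][27-38 FREE]
Op 5: b = realloc(b, 10) -> b = 10; heap: [0-9 FREE][10-19 ALLOC][20-21 FREE][22-26 ALLOC][27-38 FREE]
Op 6: c = realloc(c, 2) -> c = 22; heap: [0-9 FREE][10-19 ALLOC][20-21 FREE][22-23 ALLOC][24-38 FREE]
Op 7: free(b) -> (freed b); heap: [0-21 FREE][22-23 ALLOC][24-38 FREE]
Op 8: d = malloc(10) -> d = 0; heap: [0-9 ALLOC][10-21 FREE][22-23 ALLOC][24-38 FREE]
free(c): c = 22 -> block [22-23 ALLOC]; mark free, coalesce with adjacent free neighbors -> [0-9 ALLOC][10-38 FREE]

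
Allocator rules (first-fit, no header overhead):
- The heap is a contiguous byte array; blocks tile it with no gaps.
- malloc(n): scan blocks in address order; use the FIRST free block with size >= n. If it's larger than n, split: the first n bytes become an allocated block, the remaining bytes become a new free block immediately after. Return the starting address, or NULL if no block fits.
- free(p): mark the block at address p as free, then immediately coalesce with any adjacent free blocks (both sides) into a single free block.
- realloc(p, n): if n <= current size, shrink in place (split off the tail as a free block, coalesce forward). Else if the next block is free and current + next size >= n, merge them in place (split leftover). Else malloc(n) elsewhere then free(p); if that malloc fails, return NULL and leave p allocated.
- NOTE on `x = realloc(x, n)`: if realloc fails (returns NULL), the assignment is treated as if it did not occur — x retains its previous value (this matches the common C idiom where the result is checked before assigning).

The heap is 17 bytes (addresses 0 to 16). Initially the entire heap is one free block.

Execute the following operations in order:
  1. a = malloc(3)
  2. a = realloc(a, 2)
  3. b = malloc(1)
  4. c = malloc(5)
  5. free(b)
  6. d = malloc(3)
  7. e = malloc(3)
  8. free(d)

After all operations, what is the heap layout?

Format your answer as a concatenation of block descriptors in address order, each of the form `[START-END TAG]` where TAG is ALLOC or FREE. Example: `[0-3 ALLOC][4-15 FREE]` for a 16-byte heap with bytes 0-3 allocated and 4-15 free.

Answer: [0-1 ALLOC][2-2 FREE][3-7 ALLOC][8-10 FREE][11-13 ALLOC][14-16 FREE]

Derivation:
Op 1: a = malloc(3) -> a = 0; heap: [0-2 ALLOC][3-16 FREE]
Op 2: a = realloc(a, 2) -> a = 0; heap: [0-1 ALLOC][2-16 FREE]
Op 3: b = malloc(1) -> b = 2; heap: [0-1 ALLOC][2-2 ALLOC][3-16 FREE]
Op 4: c = malloc(5) -> c = 3; heap: [0-1 ALLOC][2-2 ALLOC][3-7 ALLOC][8-16 FREE]
Op 5: free(b) -> (freed b); heap: [0-1 ALLOC][2-2 FREE][3-7 ALLOC][8-16 FREE]
Op 6: d = malloc(3) -> d = 8; heap: [0-1 ALLOC][2-2 FREE][3-7 ALLOC][8-10 ALLOC][11-16 FREE]
Op 7: e = malloc(3) -> e = 11; heap: [0-1 ALLOC][2-2 FREE][3-7 ALLOC][8-10 ALLOC][11-13 ALLOC][14-16 FREE]
Op 8: free(d) -> (freed d); heap: [0-1 ALLOC][2-2 FREE][3-7 ALLOC][8-10 FREE][11-13 ALLOC][14-16 FREE]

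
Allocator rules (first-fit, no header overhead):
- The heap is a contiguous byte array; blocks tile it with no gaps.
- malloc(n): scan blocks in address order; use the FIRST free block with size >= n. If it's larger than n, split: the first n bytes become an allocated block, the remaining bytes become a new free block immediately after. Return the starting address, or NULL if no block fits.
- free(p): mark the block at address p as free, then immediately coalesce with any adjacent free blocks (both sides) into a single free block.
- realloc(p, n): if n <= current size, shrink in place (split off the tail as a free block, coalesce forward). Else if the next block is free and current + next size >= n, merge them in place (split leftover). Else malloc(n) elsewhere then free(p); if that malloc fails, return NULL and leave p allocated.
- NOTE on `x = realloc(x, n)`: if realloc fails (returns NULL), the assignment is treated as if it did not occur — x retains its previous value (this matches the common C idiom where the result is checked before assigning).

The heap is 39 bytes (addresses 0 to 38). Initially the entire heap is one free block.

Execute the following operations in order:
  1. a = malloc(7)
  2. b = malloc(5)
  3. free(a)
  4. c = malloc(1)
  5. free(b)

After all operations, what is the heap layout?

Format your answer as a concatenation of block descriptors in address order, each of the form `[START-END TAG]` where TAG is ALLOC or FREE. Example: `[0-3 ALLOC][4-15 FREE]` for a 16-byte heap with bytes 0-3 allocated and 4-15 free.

Answer: [0-0 ALLOC][1-38 FREE]

Derivation:
Op 1: a = malloc(7) -> a = 0; heap: [0-6 ALLOC][7-38 FREE]
Op 2: b = malloc(5) -> b = 7; heap: [0-6 ALLOC][7-11 ALLOC][12-38 FREE]
Op 3: free(a) -> (freed a); heap: [0-6 FREE][7-11 ALLOC][12-38 FREE]
Op 4: c = malloc(1) -> c = 0; heap: [0-0 ALLOC][1-6 FREE][7-11 ALLOC][12-38 FREE]
Op 5: free(b) -> (freed b); heap: [0-0 ALLOC][1-38 FREE]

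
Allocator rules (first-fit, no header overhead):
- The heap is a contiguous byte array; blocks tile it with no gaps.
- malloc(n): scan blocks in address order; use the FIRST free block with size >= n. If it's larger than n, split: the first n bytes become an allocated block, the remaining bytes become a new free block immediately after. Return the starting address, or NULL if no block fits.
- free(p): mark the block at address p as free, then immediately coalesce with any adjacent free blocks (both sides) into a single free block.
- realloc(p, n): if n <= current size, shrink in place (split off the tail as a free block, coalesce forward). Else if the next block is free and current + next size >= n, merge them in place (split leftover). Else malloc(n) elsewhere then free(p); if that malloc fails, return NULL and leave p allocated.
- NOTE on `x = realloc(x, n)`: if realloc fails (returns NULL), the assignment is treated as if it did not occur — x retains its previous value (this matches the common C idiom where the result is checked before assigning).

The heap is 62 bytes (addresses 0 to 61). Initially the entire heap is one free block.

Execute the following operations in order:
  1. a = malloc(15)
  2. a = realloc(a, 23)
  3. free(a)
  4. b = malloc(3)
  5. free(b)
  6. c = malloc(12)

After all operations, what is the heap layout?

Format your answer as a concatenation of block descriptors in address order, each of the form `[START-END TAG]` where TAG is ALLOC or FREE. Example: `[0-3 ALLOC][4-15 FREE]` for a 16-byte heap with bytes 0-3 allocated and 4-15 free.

Op 1: a = malloc(15) -> a = 0; heap: [0-14 ALLOC][15-61 FREE]
Op 2: a = realloc(a, 23) -> a = 0; heap: [0-22 ALLOC][23-61 FREE]
Op 3: free(a) -> (freed a); heap: [0-61 FREE]
Op 4: b = malloc(3) -> b = 0; heap: [0-2 ALLOC][3-61 FREE]
Op 5: free(b) -> (freed b); heap: [0-61 FREE]
Op 6: c = malloc(12) -> c = 0; heap: [0-11 ALLOC][12-61 FREE]

Answer: [0-11 ALLOC][12-61 FREE]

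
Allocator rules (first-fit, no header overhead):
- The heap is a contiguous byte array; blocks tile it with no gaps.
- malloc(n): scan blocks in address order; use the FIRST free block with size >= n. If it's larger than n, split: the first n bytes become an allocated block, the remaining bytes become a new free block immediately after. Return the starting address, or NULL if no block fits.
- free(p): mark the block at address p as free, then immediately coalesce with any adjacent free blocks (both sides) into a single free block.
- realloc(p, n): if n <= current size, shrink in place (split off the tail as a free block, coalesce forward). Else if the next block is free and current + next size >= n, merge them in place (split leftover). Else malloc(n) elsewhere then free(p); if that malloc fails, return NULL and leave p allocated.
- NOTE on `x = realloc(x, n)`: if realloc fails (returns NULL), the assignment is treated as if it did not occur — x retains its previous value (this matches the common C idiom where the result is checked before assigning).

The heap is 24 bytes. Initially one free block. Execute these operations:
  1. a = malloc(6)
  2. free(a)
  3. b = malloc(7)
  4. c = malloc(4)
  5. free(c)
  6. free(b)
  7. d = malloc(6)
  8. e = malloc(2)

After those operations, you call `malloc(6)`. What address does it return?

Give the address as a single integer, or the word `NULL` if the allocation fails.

Op 1: a = malloc(6) -> a = 0; heap: [0-5 ALLOC][6-23 FREE]
Op 2: free(a) -> (freed a); heap: [0-23 FREE]
Op 3: b = malloc(7) -> b = 0; heap: [0-6 ALLOC][7-23 FREE]
Op 4: c = malloc(4) -> c = 7; heap: [0-6 ALLOC][7-10 ALLOC][11-23 FREE]
Op 5: free(c) -> (freed c); heap: [0-6 ALLOC][7-23 FREE]
Op 6: free(b) -> (freed b); heap: [0-23 FREE]
Op 7: d = malloc(6) -> d = 0; heap: [0-5 ALLOC][6-23 FREE]
Op 8: e = malloc(2) -> e = 6; heap: [0-5 ALLOC][6-7 ALLOC][8-23 FREE]
malloc(6): first-fit scan over [0-5 ALLOC][6-7 ALLOC][8-23 FREE] -> 8

Answer: 8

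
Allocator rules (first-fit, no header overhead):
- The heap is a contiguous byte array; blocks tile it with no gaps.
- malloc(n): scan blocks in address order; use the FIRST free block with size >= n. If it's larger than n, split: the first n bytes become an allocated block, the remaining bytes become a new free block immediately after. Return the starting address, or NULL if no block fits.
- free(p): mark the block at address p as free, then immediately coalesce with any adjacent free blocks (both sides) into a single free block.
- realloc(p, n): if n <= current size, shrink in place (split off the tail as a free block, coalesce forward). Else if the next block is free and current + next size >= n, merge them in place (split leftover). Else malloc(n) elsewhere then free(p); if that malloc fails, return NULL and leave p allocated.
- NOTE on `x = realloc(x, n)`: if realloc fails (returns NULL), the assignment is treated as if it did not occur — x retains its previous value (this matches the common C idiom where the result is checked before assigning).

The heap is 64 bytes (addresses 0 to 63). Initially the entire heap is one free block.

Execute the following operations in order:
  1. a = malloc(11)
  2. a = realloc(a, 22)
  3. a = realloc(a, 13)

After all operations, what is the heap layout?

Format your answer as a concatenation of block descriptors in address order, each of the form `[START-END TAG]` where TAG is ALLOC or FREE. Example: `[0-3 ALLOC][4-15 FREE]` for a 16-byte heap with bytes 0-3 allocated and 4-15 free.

Answer: [0-12 ALLOC][13-63 FREE]

Derivation:
Op 1: a = malloc(11) -> a = 0; heap: [0-10 ALLOC][11-63 FREE]
Op 2: a = realloc(a, 22) -> a = 0; heap: [0-21 ALLOC][22-63 FREE]
Op 3: a = realloc(a, 13) -> a = 0; heap: [0-12 ALLOC][13-63 FREE]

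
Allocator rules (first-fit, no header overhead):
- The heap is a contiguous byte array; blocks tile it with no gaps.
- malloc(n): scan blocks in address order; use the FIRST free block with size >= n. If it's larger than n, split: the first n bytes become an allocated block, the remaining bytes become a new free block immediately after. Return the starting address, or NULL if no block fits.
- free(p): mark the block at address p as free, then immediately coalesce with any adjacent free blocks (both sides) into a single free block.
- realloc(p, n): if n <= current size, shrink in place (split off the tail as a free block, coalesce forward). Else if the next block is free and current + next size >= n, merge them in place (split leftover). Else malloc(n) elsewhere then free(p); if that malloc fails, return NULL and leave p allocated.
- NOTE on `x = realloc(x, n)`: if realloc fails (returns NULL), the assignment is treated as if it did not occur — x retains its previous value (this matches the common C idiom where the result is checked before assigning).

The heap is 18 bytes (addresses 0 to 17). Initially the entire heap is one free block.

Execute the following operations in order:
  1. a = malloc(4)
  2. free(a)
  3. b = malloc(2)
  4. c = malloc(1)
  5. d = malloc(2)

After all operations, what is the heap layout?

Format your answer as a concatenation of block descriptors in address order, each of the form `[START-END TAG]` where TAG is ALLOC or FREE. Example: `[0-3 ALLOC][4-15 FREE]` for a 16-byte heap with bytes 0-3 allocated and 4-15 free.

Answer: [0-1 ALLOC][2-2 ALLOC][3-4 ALLOC][5-17 FREE]

Derivation:
Op 1: a = malloc(4) -> a = 0; heap: [0-3 ALLOC][4-17 FREE]
Op 2: free(a) -> (freed a); heap: [0-17 FREE]
Op 3: b = malloc(2) -> b = 0; heap: [0-1 ALLOC][2-17 FREE]
Op 4: c = malloc(1) -> c = 2; heap: [0-1 ALLOC][2-2 ALLOC][3-17 FREE]
Op 5: d = malloc(2) -> d = 3; heap: [0-1 ALLOC][2-2 ALLOC][3-4 ALLOC][5-17 FREE]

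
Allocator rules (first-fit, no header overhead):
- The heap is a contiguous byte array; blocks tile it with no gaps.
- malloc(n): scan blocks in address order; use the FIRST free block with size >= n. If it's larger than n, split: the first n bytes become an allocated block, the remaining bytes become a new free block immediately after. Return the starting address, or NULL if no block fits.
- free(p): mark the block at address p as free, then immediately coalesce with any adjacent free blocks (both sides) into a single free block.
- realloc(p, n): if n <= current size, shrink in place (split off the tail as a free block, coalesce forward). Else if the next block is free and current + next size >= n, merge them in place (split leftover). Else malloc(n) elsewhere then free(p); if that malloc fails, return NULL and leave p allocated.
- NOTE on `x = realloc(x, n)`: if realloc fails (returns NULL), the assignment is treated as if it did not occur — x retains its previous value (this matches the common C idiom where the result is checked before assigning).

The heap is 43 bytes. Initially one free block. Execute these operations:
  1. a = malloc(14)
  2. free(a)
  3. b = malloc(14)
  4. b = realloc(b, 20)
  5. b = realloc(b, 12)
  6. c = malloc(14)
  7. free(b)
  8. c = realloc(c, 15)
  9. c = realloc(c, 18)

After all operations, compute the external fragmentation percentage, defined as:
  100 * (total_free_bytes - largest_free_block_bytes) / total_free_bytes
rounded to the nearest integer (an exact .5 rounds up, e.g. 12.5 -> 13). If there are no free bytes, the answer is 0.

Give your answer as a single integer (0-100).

Op 1: a = malloc(14) -> a = 0; heap: [0-13 ALLOC][14-42 FREE]
Op 2: free(a) -> (freed a); heap: [0-42 FREE]
Op 3: b = malloc(14) -> b = 0; heap: [0-13 ALLOC][14-42 FREE]
Op 4: b = realloc(b, 20) -> b = 0; heap: [0-19 ALLOC][20-42 FREE]
Op 5: b = realloc(b, 12) -> b = 0; heap: [0-11 ALLOC][12-42 FREE]
Op 6: c = malloc(14) -> c = 12; heap: [0-11 ALLOC][12-25 ALLOC][26-42 FREE]
Op 7: free(b) -> (freed b); heap: [0-11 FREE][12-25 ALLOC][26-42 FREE]
Op 8: c = realloc(c, 15) -> c = 12; heap: [0-11 FREE][12-26 ALLOC][27-42 FREE]
Op 9: c = realloc(c, 18) -> c = 12; heap: [0-11 FREE][12-29 ALLOC][30-42 FREE]
Free blocks: [12 13] total_free=25 largest=13 -> 100*(25-13)/25 = 1200/25 = 48

Answer: 48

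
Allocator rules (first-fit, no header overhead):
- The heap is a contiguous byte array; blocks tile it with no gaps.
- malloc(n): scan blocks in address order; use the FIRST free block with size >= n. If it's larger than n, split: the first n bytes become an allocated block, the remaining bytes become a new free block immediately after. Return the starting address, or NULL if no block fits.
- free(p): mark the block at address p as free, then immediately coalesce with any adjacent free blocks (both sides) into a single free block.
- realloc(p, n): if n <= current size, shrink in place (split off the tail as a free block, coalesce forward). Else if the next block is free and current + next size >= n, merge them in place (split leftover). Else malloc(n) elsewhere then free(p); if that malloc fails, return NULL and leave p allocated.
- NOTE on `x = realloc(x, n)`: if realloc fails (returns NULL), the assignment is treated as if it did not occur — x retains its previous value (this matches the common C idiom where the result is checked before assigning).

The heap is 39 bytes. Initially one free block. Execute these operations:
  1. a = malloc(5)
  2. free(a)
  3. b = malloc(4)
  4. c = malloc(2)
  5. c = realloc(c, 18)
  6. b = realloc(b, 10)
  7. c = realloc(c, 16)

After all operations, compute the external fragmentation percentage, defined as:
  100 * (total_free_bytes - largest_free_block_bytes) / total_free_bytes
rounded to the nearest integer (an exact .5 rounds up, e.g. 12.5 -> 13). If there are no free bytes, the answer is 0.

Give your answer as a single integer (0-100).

Op 1: a = malloc(5) -> a = 0; heap: [0-4 ALLOC][5-38 FREE]
Op 2: free(a) -> (freed a); heap: [0-38 FREE]
Op 3: b = malloc(4) -> b = 0; heap: [0-3 ALLOC][4-38 FREE]
Op 4: c = malloc(2) -> c = 4; heap: [0-3 ALLOC][4-5 ALLOC][6-38 FREE]
Op 5: c = realloc(c, 18) -> c = 4; heap: [0-3 ALLOC][4-21 ALLOC][22-38 FREE]
Op 6: b = realloc(b, 10) -> b = 22; heap: [0-3 FREE][4-21 ALLOC][22-31 ALLOC][32-38 FREE]
Op 7: c = realloc(c, 16) -> c = 4; heap: [0-3 FREE][4-19 ALLOC][20-21 FREE][22-31 ALLOC][32-38 FREE]
Free blocks: [4 2 7] total_free=13 largest=7 -> 100*(13-7)/13 = 600/13 ≈ 46.154 -> rounds to 46

Answer: 46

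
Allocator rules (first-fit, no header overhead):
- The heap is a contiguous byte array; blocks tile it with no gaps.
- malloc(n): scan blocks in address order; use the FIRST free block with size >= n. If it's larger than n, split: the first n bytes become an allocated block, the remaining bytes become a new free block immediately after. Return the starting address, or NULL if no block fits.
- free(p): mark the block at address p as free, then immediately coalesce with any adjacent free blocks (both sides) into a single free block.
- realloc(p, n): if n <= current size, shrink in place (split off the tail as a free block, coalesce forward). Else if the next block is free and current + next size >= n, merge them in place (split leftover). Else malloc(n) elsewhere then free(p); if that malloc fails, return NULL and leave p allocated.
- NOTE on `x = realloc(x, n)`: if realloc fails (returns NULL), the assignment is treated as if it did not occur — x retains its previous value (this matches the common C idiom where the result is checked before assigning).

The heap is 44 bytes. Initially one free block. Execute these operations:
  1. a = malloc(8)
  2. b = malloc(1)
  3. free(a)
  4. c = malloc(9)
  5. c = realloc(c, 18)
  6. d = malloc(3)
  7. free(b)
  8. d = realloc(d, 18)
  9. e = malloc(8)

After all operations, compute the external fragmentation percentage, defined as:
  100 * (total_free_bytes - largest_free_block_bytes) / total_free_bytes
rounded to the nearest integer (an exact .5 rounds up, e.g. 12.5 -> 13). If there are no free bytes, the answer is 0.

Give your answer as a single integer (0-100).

Op 1: a = malloc(8) -> a = 0; heap: [0-7 ALLOC][8-43 FREE]
Op 2: b = malloc(1) -> b = 8; heap: [0-7 ALLOC][8-8 ALLOC][9-43 FREE]
Op 3: free(a) -> (freed a); heap: [0-7 FREE][8-8 ALLOC][9-43 FREE]
Op 4: c = malloc(9) -> c = 9; heap: [0-7 FREE][8-8 ALLOC][9-17 ALLOC][18-43 FREE]
Op 5: c = realloc(c, 18) -> c = 9; heap: [0-7 FREE][8-8 ALLOC][9-26 ALLOC][27-43 FREE]
Op 6: d = malloc(3) -> d = 0; heap: [0-2 ALLOC][3-7 FREE][8-8 ALLOC][9-26 ALLOC][27-43 FREE]
Op 7: free(b) -> (freed b); heap: [0-2 ALLOC][3-8 FREE][9-26 ALLOC][27-43 FREE]
Op 8: d = realloc(d, 18) -> NULL (d unchanged); heap: [0-2 ALLOC][3-8 FREE][9-26 ALLOC][27-43 FREE]
Op 9: e = malloc(8) -> e = 27; heap: [0-2 ALLOC][3-8 FREE][9-26 ALLOC][27-34 ALLOC][35-43 FREE]
Free blocks: [6 9] total_free=15 largest=9 -> 100*(15-9)/15 = 600/15 = 40

Answer: 40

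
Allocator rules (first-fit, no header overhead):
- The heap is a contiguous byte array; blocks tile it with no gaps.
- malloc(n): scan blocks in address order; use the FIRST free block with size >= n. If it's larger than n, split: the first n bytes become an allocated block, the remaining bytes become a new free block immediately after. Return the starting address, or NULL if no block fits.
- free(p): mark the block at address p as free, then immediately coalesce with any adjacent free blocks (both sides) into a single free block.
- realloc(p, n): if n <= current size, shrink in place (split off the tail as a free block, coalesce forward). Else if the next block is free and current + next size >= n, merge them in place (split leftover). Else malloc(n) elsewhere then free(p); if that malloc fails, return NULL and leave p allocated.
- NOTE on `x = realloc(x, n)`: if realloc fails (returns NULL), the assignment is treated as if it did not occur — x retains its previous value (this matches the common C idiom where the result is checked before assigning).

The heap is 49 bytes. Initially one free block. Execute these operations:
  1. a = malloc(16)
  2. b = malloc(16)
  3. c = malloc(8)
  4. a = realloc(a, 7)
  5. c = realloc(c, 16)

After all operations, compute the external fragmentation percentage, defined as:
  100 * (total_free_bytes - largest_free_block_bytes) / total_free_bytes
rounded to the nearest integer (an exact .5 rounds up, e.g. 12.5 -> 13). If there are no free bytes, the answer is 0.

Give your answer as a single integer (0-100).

Answer: 10

Derivation:
Op 1: a = malloc(16) -> a = 0; heap: [0-15 ALLOC][16-48 FREE]
Op 2: b = malloc(16) -> b = 16; heap: [0-15 ALLOC][16-31 ALLOC][32-48 FREE]
Op 3: c = malloc(8) -> c = 32; heap: [0-15 ALLOC][16-31 ALLOC][32-39 ALLOC][40-48 FREE]
Op 4: a = realloc(a, 7) -> a = 0; heap: [0-6 ALLOC][7-15 FREE][16-31 ALLOC][32-39 ALLOC][40-48 FREE]
Op 5: c = realloc(c, 16) -> c = 32; heap: [0-6 ALLOC][7-15 FREE][16-31 ALLOC][32-47 ALLOC][48-48 FREE]
Free blocks: [9 1] total_free=10 largest=9 -> 100*(10-9)/10 = 100/10 = 10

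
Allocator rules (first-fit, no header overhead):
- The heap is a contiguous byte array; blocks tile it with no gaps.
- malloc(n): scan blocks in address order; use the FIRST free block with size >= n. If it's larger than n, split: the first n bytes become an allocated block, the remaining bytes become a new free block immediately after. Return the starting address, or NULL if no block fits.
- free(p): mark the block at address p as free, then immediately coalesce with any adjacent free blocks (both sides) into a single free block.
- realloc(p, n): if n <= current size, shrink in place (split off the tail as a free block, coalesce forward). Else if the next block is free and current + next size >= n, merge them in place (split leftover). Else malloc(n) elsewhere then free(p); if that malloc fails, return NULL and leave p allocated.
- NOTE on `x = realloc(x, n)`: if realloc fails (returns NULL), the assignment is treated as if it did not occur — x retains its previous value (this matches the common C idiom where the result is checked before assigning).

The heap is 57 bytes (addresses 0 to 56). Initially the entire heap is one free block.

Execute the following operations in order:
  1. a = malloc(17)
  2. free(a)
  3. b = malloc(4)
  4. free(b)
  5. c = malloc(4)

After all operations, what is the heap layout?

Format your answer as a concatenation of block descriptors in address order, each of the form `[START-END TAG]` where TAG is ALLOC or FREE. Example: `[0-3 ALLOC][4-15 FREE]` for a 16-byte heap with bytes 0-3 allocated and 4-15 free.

Op 1: a = malloc(17) -> a = 0; heap: [0-16 ALLOC][17-56 FREE]
Op 2: free(a) -> (freed a); heap: [0-56 FREE]
Op 3: b = malloc(4) -> b = 0; heap: [0-3 ALLOC][4-56 FREE]
Op 4: free(b) -> (freed b); heap: [0-56 FREE]
Op 5: c = malloc(4) -> c = 0; heap: [0-3 ALLOC][4-56 FREE]

Answer: [0-3 ALLOC][4-56 FREE]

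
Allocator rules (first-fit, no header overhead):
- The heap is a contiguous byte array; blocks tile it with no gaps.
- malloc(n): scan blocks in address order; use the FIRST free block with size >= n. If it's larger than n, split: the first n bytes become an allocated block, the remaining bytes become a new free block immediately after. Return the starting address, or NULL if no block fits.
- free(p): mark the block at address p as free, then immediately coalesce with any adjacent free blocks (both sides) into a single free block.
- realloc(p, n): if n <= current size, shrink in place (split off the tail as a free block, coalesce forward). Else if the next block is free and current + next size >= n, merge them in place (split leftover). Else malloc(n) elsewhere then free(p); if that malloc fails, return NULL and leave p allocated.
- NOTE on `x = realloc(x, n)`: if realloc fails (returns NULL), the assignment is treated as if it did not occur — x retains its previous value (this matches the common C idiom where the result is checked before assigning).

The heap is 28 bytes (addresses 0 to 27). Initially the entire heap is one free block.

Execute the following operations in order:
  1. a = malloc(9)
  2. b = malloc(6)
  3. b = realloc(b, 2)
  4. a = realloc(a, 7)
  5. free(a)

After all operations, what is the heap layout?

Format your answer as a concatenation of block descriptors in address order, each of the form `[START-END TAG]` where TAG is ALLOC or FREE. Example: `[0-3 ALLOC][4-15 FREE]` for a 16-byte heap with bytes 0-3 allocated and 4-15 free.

Answer: [0-8 FREE][9-10 ALLOC][11-27 FREE]

Derivation:
Op 1: a = malloc(9) -> a = 0; heap: [0-8 ALLOC][9-27 FREE]
Op 2: b = malloc(6) -> b = 9; heap: [0-8 ALLOC][9-14 ALLOC][15-27 FREE]
Op 3: b = realloc(b, 2) -> b = 9; heap: [0-8 ALLOC][9-10 ALLOC][11-27 FREE]
Op 4: a = realloc(a, 7) -> a = 0; heap: [0-6 ALLOC][7-8 FREE][9-10 ALLOC][11-27 FREE]
Op 5: free(a) -> (freed a); heap: [0-8 FREE][9-10 ALLOC][11-27 FREE]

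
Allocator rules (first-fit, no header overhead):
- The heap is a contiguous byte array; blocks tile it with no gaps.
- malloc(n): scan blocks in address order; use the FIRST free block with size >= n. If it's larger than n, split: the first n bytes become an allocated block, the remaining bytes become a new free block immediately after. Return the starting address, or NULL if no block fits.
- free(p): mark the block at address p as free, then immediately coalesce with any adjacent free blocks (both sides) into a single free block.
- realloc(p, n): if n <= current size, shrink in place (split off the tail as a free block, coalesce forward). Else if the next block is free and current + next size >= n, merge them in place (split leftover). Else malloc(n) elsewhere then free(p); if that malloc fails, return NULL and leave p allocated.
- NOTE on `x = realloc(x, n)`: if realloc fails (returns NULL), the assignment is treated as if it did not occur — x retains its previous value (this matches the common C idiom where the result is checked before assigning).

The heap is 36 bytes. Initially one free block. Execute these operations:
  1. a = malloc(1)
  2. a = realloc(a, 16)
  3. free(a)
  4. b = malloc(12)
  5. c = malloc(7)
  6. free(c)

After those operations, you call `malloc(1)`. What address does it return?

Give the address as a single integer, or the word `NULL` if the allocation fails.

Answer: 12

Derivation:
Op 1: a = malloc(1) -> a = 0; heap: [0-0 ALLOC][1-35 FREE]
Op 2: a = realloc(a, 16) -> a = 0; heap: [0-15 ALLOC][16-35 FREE]
Op 3: free(a) -> (freed a); heap: [0-35 FREE]
Op 4: b = malloc(12) -> b = 0; heap: [0-11 ALLOC][12-35 FREE]
Op 5: c = malloc(7) -> c = 12; heap: [0-11 ALLOC][12-18 ALLOC][19-35 FREE]
Op 6: free(c) -> (freed c); heap: [0-11 ALLOC][12-35 FREE]
malloc(1): first-fit scan over [0-11 ALLOC][12-35 FREE] -> 12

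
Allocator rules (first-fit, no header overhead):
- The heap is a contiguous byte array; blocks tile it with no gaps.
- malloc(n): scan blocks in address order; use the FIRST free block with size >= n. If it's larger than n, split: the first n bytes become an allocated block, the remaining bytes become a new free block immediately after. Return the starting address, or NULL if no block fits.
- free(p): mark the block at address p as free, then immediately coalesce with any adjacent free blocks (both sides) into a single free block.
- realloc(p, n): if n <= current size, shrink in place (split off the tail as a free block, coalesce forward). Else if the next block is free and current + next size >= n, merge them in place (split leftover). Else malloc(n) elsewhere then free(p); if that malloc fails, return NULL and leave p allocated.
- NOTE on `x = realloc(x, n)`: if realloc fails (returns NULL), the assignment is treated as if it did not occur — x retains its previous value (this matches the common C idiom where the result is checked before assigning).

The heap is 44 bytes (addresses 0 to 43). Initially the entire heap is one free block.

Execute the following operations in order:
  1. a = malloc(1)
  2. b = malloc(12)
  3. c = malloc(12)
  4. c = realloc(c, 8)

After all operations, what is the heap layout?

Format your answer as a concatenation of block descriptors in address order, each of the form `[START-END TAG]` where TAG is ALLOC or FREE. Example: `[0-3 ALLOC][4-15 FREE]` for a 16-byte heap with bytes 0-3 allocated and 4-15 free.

Answer: [0-0 ALLOC][1-12 ALLOC][13-20 ALLOC][21-43 FREE]

Derivation:
Op 1: a = malloc(1) -> a = 0; heap: [0-0 ALLOC][1-43 FREE]
Op 2: b = malloc(12) -> b = 1; heap: [0-0 ALLOC][1-12 ALLOC][13-43 FREE]
Op 3: c = malloc(12) -> c = 13; heap: [0-0 ALLOC][1-12 ALLOC][13-24 ALLOC][25-43 FREE]
Op 4: c = realloc(c, 8) -> c = 13; heap: [0-0 ALLOC][1-12 ALLOC][13-20 ALLOC][21-43 FREE]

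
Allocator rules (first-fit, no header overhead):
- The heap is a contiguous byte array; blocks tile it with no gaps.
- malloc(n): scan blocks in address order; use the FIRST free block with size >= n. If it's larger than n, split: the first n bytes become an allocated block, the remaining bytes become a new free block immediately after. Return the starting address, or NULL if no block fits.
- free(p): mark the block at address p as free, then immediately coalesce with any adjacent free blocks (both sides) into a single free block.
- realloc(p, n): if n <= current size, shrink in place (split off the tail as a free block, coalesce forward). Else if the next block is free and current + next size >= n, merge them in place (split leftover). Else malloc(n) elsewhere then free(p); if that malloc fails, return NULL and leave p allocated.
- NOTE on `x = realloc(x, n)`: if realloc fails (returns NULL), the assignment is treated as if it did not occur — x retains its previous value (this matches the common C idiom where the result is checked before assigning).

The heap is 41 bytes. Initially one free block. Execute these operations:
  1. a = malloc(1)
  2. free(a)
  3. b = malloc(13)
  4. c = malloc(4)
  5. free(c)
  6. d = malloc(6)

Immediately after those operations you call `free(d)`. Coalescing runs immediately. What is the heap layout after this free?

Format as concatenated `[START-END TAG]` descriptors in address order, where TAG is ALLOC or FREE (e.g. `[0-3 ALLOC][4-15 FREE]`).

Op 1: a = malloc(1) -> a = 0; heap: [0-0 ALLOC][1-40 FREE]
Op 2: free(a) -> (freed a); heap: [0-40 FREE]
Op 3: b = malloc(13) -> b = 0; heap: [0-12 ALLOC][13-40 FREE]
Op 4: c = malloc(4) -> c = 13; heap: [0-12 ALLOC][13-16 ALLOC][17-40 FREE]
Op 5: free(c) -> (freed c); heap: [0-12 ALLOC][13-40 FREE]
Op 6: d = malloc(6) -> d = 13; heap: [0-12 ALLOC][13-18 ALLOC][19-40 FREE]
free(d): d = 13 -> block [13-18 ALLOC]; mark free, coalesce with adjacent free neighbors -> [0-12 ALLOC][13-40 FREE]

Answer: [0-12 ALLOC][13-40 FREE]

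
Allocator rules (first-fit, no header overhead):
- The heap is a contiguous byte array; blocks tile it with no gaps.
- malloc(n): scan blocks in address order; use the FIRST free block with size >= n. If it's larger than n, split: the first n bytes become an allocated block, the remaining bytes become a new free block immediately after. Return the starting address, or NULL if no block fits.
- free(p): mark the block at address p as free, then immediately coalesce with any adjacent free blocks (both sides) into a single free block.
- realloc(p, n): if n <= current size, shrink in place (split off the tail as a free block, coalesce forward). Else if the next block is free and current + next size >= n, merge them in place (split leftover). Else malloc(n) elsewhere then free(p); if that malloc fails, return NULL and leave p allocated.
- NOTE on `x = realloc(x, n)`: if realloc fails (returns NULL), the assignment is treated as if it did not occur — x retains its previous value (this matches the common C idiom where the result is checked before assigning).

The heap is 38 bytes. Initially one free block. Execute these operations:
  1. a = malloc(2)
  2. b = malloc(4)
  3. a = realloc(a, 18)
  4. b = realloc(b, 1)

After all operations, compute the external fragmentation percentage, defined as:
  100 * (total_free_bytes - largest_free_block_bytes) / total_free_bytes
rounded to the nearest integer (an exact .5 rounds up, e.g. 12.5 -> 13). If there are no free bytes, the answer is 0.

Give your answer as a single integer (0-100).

Op 1: a = malloc(2) -> a = 0; heap: [0-1 ALLOC][2-37 FREE]
Op 2: b = malloc(4) -> b = 2; heap: [0-1 ALLOC][2-5 ALLOC][6-37 FREE]
Op 3: a = realloc(a, 18) -> a = 6; heap: [0-1 FREE][2-5 ALLOC][6-23 ALLOC][24-37 FREE]
Op 4: b = realloc(b, 1) -> b = 2; heap: [0-1 FREE][2-2 ALLOC][3-5 FREE][6-23 ALLOC][24-37 FREE]
Free blocks: [2 3 14] total_free=19 largest=14 -> 100*(19-14)/19 = 500/19 ≈ 26.316 -> rounds to 26

Answer: 26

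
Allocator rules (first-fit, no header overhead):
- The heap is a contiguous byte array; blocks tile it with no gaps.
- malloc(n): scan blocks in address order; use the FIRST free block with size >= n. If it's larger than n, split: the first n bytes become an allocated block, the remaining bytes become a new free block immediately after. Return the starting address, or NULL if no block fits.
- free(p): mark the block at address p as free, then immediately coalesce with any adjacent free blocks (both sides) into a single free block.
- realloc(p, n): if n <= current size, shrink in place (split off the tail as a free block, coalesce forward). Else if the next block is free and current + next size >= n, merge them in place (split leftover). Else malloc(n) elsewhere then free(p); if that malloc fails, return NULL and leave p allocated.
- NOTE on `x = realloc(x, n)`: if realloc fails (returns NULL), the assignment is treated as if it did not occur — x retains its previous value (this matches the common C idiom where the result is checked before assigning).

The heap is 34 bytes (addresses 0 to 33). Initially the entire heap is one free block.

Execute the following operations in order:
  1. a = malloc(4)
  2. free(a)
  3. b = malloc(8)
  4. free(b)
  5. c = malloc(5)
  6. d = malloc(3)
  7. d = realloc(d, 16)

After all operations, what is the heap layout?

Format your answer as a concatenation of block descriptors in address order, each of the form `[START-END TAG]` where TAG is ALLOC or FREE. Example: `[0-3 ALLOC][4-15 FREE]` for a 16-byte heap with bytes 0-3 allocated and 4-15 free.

Op 1: a = malloc(4) -> a = 0; heap: [0-3 ALLOC][4-33 FREE]
Op 2: free(a) -> (freed a); heap: [0-33 FREE]
Op 3: b = malloc(8) -> b = 0; heap: [0-7 ALLOC][8-33 FREE]
Op 4: free(b) -> (freed b); heap: [0-33 FREE]
Op 5: c = malloc(5) -> c = 0; heap: [0-4 ALLOC][5-33 FREE]
Op 6: d = malloc(3) -> d = 5; heap: [0-4 ALLOC][5-7 ALLOC][8-33 FREE]
Op 7: d = realloc(d, 16) -> d = 5; heap: [0-4 ALLOC][5-20 ALLOC][21-33 FREE]

Answer: [0-4 ALLOC][5-20 ALLOC][21-33 FREE]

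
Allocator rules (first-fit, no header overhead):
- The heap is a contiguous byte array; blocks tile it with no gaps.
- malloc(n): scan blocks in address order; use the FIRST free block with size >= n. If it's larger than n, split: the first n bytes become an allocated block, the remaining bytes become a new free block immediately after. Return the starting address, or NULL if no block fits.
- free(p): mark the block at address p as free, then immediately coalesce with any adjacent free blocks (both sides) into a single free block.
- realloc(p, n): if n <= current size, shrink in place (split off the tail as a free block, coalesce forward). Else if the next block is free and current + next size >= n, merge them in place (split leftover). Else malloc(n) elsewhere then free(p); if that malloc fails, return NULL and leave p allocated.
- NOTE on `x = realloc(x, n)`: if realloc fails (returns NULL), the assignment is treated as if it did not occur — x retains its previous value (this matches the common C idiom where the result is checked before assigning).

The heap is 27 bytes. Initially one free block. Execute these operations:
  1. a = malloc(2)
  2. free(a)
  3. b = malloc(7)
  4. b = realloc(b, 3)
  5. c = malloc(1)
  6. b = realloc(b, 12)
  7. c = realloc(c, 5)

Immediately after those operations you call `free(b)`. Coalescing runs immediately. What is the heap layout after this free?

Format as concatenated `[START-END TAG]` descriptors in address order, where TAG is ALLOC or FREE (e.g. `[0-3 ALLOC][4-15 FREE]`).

Answer: [0-15 FREE][16-20 ALLOC][21-26 FREE]

Derivation:
Op 1: a = malloc(2) -> a = 0; heap: [0-1 ALLOC][2-26 FREE]
Op 2: free(a) -> (freed a); heap: [0-26 FREE]
Op 3: b = malloc(7) -> b = 0; heap: [0-6 ALLOC][7-26 FREE]
Op 4: b = realloc(b, 3) -> b = 0; heap: [0-2 ALLOC][3-26 FREE]
Op 5: c = malloc(1) -> c = 3; heap: [0-2 ALLOC][3-3 ALLOC][4-26 FREE]
Op 6: b = realloc(b, 12) -> b = 4; heap: [0-2 FREE][3-3 ALLOC][4-15 ALLOC][16-26 FREE]
Op 7: c = realloc(c, 5) -> c = 16; heap: [0-3 FREE][4-15 ALLOC][16-20 ALLOC][21-26 FREE]
free(b): b = 4 -> block [4-15 ALLOC]; mark free, coalesce with adjacent free neighbors -> [0-15 FREE][16-20 ALLOC][21-26 FREE]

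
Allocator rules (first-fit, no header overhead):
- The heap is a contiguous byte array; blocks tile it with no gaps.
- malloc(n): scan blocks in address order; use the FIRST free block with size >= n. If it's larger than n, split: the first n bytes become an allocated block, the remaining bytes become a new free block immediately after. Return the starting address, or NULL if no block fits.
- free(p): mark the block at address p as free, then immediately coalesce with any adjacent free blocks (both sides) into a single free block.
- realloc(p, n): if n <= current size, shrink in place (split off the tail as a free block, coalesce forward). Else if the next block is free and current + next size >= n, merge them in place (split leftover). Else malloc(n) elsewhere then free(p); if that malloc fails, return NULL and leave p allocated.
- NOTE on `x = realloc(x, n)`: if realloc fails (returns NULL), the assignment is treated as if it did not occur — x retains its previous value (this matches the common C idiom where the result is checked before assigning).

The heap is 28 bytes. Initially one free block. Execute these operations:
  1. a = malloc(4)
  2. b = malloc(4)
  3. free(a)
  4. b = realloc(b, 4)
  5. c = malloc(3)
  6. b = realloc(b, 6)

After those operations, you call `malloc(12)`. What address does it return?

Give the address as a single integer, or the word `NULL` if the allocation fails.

Op 1: a = malloc(4) -> a = 0; heap: [0-3 ALLOC][4-27 FREE]
Op 2: b = malloc(4) -> b = 4; heap: [0-3 ALLOC][4-7 ALLOC][8-27 FREE]
Op 3: free(a) -> (freed a); heap: [0-3 FREE][4-7 ALLOC][8-27 FREE]
Op 4: b = realloc(b, 4) -> b = 4; heap: [0-3 FREE][4-7 ALLOC][8-27 FREE]
Op 5: c = malloc(3) -> c = 0; heap: [0-2 ALLOC][3-3 FREE][4-7 ALLOC][8-27 FREE]
Op 6: b = realloc(b, 6) -> b = 4; heap: [0-2 ALLOC][3-3 FREE][4-9 ALLOC][10-27 FREE]
malloc(12): first-fit scan over [0-2 ALLOC][3-3 FREE][4-9 ALLOC][10-27 FREE] -> 10

Answer: 10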